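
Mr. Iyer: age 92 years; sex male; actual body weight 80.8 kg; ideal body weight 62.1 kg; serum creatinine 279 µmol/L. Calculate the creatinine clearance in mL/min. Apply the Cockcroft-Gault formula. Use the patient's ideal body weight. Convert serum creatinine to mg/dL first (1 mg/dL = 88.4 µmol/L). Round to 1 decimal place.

SCr = 279 / 88.4 = 3.156 mg/dL
CrCl = (140 − 92) × 62.1 / (72 × 3.156) = 2980.8 / 227.23 ≈ 13.1 mL/min

13.1 mL/min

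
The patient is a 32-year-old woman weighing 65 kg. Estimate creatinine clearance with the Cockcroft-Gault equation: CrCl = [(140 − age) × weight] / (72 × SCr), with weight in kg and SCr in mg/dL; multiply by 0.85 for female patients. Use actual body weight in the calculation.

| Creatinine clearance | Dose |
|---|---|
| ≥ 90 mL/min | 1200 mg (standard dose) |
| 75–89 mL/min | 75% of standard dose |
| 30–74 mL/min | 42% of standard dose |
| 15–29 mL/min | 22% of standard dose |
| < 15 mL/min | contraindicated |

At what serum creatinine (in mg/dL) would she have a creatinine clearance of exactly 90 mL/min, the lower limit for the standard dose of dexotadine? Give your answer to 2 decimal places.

Standard dose requires CrCl ≥ 90 mL/min.
Set (140 − 32) × 65 × 0.85 / (72 × SCr) = 90
SCr = (140 − 32) × 65 × 0.85 / (72 × 90) = 0.921 mg/dL

0.92 mg/dL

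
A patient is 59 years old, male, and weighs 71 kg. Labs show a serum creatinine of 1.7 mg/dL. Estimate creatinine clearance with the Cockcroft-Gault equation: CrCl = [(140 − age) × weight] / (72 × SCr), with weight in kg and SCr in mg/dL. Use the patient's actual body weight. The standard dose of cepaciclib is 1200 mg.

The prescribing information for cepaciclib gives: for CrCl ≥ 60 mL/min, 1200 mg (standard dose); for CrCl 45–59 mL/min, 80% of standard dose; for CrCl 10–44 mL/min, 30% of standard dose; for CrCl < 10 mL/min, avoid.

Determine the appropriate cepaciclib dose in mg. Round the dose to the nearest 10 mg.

960 mg

CrCl = (140 − 59) × 71 / (72 × 1.7) = 5751.0 / 122.40 ≈ 47.0 mL/min
CrCl ≈ 47 mL/min → bracket 45–59 mL/min.
80% of 1200 mg = 960 mg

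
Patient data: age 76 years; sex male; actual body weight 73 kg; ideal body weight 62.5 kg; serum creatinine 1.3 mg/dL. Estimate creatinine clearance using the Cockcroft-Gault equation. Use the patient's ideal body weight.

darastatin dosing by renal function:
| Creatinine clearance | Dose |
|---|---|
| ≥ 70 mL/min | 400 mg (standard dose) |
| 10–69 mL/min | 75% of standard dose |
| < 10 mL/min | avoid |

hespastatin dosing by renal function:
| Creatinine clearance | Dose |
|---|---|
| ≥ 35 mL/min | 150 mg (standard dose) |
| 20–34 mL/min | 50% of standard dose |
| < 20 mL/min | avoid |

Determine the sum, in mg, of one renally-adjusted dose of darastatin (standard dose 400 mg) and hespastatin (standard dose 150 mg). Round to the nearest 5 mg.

450 mg

CrCl = (140 − 76) × 62.5 / (72 × 1.3) = 4000.0 / 93.60 ≈ 42.7 mL/min
CrCl ≈ 43 mL/min.
darastatin: 10–69 mL/min → 75% of 400 mg = 300 mg.
hespastatin: ≥ 35 mL/min → 100% of 150 mg = 150 mg.
Total = 300 + 150 = 450 mg.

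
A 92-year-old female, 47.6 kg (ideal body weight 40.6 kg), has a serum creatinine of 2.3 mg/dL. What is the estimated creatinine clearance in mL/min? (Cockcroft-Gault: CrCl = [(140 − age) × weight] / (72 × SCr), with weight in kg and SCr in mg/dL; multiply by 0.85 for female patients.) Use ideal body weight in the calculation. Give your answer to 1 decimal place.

10.0 mL/min

CrCl = (140 − 92) × 40.6 / (72 × 2.3) × 0.85 = 1948.8 / 165.60 × 0.85 ≈ 10.0 mL/min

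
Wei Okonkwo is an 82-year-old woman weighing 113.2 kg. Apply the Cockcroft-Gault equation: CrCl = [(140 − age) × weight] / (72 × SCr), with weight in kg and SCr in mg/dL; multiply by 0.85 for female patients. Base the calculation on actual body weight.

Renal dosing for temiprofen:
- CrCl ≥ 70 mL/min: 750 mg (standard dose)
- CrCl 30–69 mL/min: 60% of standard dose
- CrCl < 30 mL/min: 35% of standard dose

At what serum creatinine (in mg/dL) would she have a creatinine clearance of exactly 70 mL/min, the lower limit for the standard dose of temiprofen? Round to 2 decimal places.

Standard dose requires CrCl ≥ 70 mL/min.
Set (140 − 82) × 113.2 × 0.85 / (72 × SCr) = 70
SCr = (140 − 82) × 113.2 × 0.85 / (72 × 70) = 1.107 mg/dL

1.11 mg/dL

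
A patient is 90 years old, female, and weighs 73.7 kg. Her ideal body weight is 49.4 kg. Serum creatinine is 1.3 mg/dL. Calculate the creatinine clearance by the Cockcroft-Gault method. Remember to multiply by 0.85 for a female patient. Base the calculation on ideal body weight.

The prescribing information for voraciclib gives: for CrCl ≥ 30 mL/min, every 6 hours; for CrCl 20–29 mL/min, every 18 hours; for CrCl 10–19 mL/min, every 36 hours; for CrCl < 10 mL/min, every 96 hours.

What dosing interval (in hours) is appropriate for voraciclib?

every 18 hours

CrCl = (140 − 90) × 49.4 / (72 × 1.3) × 0.85 = 2470.0 / 93.60 × 0.85 ≈ 22.4 mL/min
CrCl ≈ 22 mL/min → bracket 20–29 mL/min → every 18 hours.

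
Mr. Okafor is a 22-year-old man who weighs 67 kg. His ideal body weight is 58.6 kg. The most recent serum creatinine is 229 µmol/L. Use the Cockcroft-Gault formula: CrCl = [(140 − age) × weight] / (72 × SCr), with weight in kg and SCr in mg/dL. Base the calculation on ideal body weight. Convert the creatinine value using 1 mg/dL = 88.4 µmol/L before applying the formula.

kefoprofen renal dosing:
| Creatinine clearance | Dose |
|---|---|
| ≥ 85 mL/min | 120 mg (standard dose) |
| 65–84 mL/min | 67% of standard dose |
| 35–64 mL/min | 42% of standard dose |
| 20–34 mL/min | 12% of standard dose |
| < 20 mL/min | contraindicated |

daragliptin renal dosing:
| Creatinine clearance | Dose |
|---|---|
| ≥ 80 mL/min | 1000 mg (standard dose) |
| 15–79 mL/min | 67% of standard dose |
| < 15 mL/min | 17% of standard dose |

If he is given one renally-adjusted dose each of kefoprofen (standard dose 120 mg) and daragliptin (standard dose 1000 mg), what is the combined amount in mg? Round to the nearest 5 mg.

720 mg

SCr = 229 / 88.4 = 2.59 mg/dL
CrCl = (140 − 22) × 58.6 / (72 × 2.59) = 6914.8 / 186.48 ≈ 37.1 mL/min
CrCl ≈ 37 mL/min.
kefoprofen: 35–64 mL/min → 42% of 120 mg = 50.4 mg.
daragliptin: 15–79 mL/min → 67% of 1000 mg = 670 mg.
Total = 50.4 + 670 = 720.4 mg.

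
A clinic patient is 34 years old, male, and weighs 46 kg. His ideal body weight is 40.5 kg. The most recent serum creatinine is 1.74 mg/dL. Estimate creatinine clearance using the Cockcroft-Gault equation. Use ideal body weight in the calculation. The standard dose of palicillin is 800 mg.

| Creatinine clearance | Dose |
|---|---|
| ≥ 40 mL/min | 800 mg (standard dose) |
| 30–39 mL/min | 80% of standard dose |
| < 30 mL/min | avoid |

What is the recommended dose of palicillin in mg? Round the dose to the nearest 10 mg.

CrCl = (140 − 34) × 40.5 / (72 × 1.74) = 4293.0 / 125.28 ≈ 34.3 mL/min
CrCl ≈ 34 mL/min → bracket 30–39 mL/min.
80% of 800 mg = 640 mg

640 mg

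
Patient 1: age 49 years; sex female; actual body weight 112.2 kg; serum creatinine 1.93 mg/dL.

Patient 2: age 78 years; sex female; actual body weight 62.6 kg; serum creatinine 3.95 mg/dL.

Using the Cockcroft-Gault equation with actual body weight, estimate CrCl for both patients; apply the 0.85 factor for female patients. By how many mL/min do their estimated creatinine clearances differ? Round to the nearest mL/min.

51 mL/min

Patient 1: CrCl = (140 − 49) × 112.2 / (72 × 1.93) × 0.85 = 10210.2 / 138.96 × 0.85 ≈ 62.5 mL/min
Patient 2: CrCl = (140 − 78) × 62.6 / (72 × 3.95) × 0.85 = 3881.2 / 284.40 × 0.85 ≈ 11.6 mL/min
|62.5 − 11.6| = 50.9 mL/min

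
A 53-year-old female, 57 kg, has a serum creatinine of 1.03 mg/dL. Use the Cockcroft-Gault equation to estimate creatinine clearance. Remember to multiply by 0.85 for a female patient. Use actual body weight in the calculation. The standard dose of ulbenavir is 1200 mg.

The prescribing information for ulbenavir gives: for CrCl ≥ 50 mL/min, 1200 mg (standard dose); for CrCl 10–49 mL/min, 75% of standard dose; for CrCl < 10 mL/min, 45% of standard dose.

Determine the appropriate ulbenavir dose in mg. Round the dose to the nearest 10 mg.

1200 mg

CrCl = (140 − 53) × 57 / (72 × 1.03) × 0.85 = 4959.0 / 74.16 × 0.85 ≈ 56.8 mL/min
CrCl ≈ 57 mL/min → bracket ≥ 50 mL/min.
100% of 1200 mg = 1200 mg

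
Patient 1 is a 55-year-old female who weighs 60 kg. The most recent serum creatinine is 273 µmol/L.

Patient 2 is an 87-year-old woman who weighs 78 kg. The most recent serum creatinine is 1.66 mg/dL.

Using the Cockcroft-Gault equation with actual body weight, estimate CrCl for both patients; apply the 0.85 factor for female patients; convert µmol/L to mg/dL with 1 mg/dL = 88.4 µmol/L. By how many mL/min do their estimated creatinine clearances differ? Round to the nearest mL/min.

Patient 1: SCr = 273 / 88.4 = 3.088 mg/dL
Patient 1: CrCl = (140 − 55) × 60 / (72 × 3.088) × 0.85 = 5100.0 / 222.34 × 0.85 ≈ 19.5 mL/min
Patient 2: CrCl = (140 − 87) × 78 / (72 × 1.66) × 0.85 = 4134.0 / 119.52 × 0.85 ≈ 29.4 mL/min
|19.5 − 29.4| = 9.9 mL/min

10 mL/min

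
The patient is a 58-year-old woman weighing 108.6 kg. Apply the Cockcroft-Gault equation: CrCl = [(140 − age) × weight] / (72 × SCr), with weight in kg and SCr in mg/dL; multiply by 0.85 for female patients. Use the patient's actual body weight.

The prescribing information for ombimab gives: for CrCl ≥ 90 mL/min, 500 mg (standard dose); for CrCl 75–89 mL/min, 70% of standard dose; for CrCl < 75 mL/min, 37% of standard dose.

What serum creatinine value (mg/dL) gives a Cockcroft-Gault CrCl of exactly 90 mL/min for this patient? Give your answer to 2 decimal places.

1.17 mg/dL

Standard dose requires CrCl ≥ 90 mL/min.
Set (140 − 58) × 108.6 × 0.85 / (72 × SCr) = 90
SCr = (140 − 58) × 108.6 × 0.85 / (72 × 90) = 1.168 mg/dL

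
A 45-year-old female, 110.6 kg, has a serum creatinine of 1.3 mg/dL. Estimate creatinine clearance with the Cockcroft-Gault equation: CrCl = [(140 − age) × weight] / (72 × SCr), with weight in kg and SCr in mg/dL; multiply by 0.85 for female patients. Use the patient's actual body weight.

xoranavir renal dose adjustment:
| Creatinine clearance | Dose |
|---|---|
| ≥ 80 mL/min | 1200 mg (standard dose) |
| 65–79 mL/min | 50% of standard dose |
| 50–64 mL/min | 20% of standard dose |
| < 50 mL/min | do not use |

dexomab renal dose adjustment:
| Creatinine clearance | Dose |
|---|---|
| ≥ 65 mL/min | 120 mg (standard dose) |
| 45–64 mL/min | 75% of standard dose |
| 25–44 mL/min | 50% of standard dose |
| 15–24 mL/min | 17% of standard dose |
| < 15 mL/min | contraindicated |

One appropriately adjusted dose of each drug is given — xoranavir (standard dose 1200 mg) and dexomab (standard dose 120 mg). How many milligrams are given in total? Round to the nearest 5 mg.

CrCl = (140 − 45) × 110.6 / (72 × 1.3) × 0.85 = 10507.0 / 93.60 × 0.85 ≈ 95.4 mL/min
CrCl ≈ 95 mL/min.
xoranavir: ≥ 80 mL/min → 100% of 1200 mg = 1200 mg.
dexomab: ≥ 65 mL/min → 100% of 120 mg = 120 mg.
Total = 1200 + 120 = 1320 mg.

1320 mg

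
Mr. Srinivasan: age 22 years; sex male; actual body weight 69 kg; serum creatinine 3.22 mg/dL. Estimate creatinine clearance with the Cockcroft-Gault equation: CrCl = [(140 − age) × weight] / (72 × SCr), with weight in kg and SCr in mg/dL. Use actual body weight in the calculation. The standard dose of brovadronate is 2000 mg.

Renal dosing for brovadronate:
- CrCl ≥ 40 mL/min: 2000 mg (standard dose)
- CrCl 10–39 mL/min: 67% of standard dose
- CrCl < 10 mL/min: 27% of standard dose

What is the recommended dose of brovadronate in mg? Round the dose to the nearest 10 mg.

1340 mg

CrCl = (140 − 22) × 69 / (72 × 3.22) = 8142.0 / 231.84 ≈ 35.1 mL/min
CrCl ≈ 35 mL/min → bracket 10–39 mL/min.
67% of 2000 mg = 1340 mg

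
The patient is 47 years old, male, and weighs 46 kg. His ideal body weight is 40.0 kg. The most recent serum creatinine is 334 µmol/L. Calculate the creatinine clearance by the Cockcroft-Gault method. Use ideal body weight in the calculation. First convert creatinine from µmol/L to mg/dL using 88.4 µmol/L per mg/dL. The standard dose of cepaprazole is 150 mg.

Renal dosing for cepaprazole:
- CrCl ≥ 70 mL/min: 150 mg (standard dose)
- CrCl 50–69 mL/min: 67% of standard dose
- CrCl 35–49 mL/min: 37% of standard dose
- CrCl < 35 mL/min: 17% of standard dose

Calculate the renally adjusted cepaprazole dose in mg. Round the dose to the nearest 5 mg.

25 mg

SCr = 334 / 88.4 = 3.778 mg/dL
CrCl = (140 − 47) × 40 / (72 × 3.778) = 3720.0 / 272.02 ≈ 13.7 mL/min
CrCl ≈ 14 mL/min → bracket < 35 mL/min.
17% of 150 mg = 25.5 mg → 25 mg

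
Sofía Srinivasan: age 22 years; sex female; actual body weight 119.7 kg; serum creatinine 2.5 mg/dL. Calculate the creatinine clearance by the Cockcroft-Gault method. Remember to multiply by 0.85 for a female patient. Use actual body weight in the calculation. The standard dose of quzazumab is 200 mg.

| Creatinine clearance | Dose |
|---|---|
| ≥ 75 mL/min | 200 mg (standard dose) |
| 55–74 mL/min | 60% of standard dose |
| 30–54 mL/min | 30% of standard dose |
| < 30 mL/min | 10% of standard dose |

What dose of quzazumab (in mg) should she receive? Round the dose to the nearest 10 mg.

CrCl = (140 − 22) × 119.7 / (72 × 2.5) × 0.85 = 14124.6 / 180.00 × 0.85 ≈ 66.7 mL/min
CrCl ≈ 67 mL/min → bracket 55–74 mL/min.
60% of 200 mg = 120 mg

120 mg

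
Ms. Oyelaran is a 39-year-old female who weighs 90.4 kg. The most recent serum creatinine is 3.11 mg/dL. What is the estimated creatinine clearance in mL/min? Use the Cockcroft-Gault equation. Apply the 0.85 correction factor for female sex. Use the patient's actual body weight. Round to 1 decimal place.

34.7 mL/min

CrCl = (140 − 39) × 90.4 / (72 × 3.11) × 0.85 = 9130.4 / 223.92 × 0.85 ≈ 34.7 mL/min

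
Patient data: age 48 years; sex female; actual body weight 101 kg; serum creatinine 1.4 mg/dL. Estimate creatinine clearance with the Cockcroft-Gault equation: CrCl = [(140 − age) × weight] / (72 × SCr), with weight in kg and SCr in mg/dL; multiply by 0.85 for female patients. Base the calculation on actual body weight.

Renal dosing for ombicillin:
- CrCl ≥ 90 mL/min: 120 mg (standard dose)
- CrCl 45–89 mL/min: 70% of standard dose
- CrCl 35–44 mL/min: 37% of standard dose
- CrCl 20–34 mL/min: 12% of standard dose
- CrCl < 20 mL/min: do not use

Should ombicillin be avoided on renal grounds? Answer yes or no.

no

CrCl = (140 − 48) × 101 / (72 × 1.4) × 0.85 = 9292.0 / 100.80 × 0.85 ≈ 78.4 mL/min
CrCl ≈ 78 mL/min, which is ≥ 20 mL/min.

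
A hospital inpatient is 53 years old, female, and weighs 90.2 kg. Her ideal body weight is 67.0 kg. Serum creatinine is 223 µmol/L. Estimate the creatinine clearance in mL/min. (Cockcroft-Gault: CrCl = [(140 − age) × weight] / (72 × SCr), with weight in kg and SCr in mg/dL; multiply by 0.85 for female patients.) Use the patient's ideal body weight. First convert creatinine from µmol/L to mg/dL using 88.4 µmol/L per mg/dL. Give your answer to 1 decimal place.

SCr = 223 / 88.4 = 2.523 mg/dL
CrCl = (140 − 53) × 67 / (72 × 2.523) × 0.85 = 5829.0 / 181.66 × 0.85 ≈ 27.3 mL/min

27.3 mL/min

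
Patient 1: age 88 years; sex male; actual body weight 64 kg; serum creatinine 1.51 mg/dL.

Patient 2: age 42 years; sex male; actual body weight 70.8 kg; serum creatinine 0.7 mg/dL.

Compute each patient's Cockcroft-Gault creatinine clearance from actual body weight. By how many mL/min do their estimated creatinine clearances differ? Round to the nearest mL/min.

Patient 1: CrCl = (140 − 88) × 64 / (72 × 1.51) = 3328.0 / 108.72 ≈ 30.6 mL/min
Patient 2: CrCl = (140 − 42) × 70.8 / (72 × 0.7) = 6938.4 / 50.40 ≈ 137.7 mL/min
|30.6 − 137.7| = 107.1 mL/min

107 mL/min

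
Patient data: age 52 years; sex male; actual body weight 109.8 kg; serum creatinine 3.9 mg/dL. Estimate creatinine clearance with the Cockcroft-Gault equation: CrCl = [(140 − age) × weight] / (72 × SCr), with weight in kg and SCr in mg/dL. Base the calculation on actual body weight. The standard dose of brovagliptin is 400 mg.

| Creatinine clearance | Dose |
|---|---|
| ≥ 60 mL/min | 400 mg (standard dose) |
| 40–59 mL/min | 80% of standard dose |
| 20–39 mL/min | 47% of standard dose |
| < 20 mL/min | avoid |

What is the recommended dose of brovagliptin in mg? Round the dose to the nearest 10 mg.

CrCl = (140 − 52) × 109.8 / (72 × 3.9) = 9662.4 / 280.80 ≈ 34.4 mL/min
CrCl ≈ 34 mL/min → bracket 20–39 mL/min.
47% of 400 mg = 188 mg → 190 mg

190 mg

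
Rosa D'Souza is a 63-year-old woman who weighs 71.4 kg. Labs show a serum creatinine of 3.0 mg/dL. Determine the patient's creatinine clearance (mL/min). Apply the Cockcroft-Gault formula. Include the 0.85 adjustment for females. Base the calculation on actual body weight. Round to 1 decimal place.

21.6 mL/min

CrCl = (140 − 63) × 71.4 / (72 × 3) × 0.85 = 5497.8 / 216.00 × 0.85 ≈ 21.6 mL/min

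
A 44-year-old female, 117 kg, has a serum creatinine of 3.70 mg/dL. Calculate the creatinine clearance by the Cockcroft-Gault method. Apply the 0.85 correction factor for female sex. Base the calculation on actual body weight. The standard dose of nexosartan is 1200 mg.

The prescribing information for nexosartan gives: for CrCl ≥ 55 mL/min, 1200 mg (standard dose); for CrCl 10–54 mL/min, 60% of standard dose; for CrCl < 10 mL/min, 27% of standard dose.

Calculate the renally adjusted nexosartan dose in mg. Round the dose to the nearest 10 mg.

720 mg

CrCl = (140 − 44) × 117 / (72 × 3.7) × 0.85 = 11232.0 / 266.40 × 0.85 ≈ 35.8 mL/min
CrCl ≈ 36 mL/min → bracket 10–54 mL/min.
60% of 1200 mg = 720 mg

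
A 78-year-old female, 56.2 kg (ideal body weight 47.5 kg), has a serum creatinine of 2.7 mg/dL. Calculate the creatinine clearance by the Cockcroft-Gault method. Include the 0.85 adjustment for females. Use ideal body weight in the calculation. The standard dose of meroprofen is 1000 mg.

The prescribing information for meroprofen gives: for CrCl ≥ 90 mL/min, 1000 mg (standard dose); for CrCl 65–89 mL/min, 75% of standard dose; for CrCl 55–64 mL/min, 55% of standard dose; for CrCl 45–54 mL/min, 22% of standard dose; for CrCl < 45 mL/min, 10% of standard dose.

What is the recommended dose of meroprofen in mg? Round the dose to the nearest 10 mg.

100 mg

CrCl = (140 − 78) × 47.5 / (72 × 2.7) × 0.85 = 2945.0 / 194.40 × 0.85 ≈ 12.9 mL/min
CrCl ≈ 13 mL/min → bracket < 45 mL/min.
10% of 1000 mg = 100 mg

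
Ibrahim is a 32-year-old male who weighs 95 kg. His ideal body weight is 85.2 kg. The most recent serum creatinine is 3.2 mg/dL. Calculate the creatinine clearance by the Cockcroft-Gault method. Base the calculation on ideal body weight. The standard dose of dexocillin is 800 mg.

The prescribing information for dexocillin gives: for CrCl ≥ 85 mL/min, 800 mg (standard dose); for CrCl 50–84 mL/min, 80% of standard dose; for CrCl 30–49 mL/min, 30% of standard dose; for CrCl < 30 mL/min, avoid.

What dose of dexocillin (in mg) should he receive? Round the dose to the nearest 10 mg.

240 mg

CrCl = (140 − 32) × 85.2 / (72 × 3.2) = 9201.6 / 230.40 ≈ 39.9 mL/min
CrCl ≈ 40 mL/min → bracket 30–49 mL/min.
30% of 800 mg = 240 mg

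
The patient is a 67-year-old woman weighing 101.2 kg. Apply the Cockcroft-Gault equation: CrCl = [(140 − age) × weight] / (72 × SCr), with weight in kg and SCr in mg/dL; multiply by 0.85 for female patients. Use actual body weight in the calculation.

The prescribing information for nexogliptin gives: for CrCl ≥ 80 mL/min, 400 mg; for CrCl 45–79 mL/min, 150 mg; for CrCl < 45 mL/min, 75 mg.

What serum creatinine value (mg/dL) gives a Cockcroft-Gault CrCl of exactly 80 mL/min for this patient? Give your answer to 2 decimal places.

1.09 mg/dL

Standard dose requires CrCl ≥ 80 mL/min.
Set (140 − 67) × 101.2 × 0.85 / (72 × SCr) = 80
SCr = (140 − 67) × 101.2 × 0.85 / (72 × 80) = 1.090 mg/dL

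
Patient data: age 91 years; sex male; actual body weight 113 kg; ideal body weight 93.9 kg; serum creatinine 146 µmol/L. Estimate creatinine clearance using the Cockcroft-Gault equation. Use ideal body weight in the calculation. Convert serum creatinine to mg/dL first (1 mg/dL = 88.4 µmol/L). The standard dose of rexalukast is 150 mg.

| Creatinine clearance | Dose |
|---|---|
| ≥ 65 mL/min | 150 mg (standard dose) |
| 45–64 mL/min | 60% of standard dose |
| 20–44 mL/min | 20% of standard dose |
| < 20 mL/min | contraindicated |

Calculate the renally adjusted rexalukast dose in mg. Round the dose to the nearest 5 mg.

30 mg

SCr = 146 / 88.4 = 1.652 mg/dL
CrCl = (140 − 91) × 93.9 / (72 × 1.652) = 4601.1 / 118.94 ≈ 38.7 mL/min
CrCl ≈ 39 mL/min → bracket 20–44 mL/min.
20% of 150 mg = 30 mg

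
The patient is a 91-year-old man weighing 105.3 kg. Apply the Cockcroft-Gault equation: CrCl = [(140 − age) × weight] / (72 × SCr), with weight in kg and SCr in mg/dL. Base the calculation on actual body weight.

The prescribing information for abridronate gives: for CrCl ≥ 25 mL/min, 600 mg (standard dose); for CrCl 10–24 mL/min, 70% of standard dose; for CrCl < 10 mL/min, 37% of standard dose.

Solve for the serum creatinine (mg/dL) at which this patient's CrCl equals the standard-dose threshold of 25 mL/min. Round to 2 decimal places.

Standard dose requires CrCl ≥ 25 mL/min.
Set (140 − 91) × 105.3 / (72 × SCr) = 25
SCr = (140 − 91) × 105.3 / (72 × 25) = 2.866 mg/dL

2.87 mg/dL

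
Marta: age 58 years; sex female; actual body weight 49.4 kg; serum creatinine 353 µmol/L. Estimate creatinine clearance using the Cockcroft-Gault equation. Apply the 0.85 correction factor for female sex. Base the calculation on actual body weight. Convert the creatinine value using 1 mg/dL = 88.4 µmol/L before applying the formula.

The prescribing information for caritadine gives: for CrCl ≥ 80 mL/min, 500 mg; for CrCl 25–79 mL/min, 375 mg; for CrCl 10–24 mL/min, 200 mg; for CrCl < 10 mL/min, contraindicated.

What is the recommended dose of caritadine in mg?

SCr = 353 / 88.4 = 3.993 mg/dL
CrCl = (140 − 58) × 49.4 / (72 × 3.993) × 0.85 = 4050.8 / 287.50 × 0.85 ≈ 12.0 mL/min
CrCl ≈ 12 mL/min → bracket 10–24 mL/min.
Dose for this bracket: 200 mg.

200 mg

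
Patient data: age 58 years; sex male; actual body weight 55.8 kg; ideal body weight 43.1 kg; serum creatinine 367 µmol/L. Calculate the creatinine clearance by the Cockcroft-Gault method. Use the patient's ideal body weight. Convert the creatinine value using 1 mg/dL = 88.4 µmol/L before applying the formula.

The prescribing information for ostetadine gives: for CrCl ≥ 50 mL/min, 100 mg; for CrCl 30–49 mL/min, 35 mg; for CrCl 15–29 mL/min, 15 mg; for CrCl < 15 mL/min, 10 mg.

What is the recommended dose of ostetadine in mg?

10 mg

SCr = 367 / 88.4 = 4.152 mg/dL
CrCl = (140 − 58) × 43.1 / (72 × 4.152) = 3534.2 / 298.94 ≈ 11.8 mL/min
CrCl ≈ 12 mL/min → bracket < 15 mL/min.
Dose for this bracket: 10 mg.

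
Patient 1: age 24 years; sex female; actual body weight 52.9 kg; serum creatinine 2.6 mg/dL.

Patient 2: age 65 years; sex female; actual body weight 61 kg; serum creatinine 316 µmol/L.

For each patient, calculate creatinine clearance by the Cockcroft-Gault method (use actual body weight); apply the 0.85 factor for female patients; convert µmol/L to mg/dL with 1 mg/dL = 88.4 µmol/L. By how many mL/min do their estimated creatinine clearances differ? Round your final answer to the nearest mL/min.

13 mL/min

Patient 1: CrCl = (140 − 24) × 52.9 / (72 × 2.6) × 0.85 = 6136.4 / 187.20 × 0.85 ≈ 27.9 mL/min
Patient 2: SCr = 316 / 88.4 = 3.575 mg/dL
Patient 2: CrCl = (140 − 65) × 61 / (72 × 3.575) × 0.85 = 4575.0 / 257.40 × 0.85 ≈ 15.1 mL/min
|27.9 − 15.1| = 12.8 mL/min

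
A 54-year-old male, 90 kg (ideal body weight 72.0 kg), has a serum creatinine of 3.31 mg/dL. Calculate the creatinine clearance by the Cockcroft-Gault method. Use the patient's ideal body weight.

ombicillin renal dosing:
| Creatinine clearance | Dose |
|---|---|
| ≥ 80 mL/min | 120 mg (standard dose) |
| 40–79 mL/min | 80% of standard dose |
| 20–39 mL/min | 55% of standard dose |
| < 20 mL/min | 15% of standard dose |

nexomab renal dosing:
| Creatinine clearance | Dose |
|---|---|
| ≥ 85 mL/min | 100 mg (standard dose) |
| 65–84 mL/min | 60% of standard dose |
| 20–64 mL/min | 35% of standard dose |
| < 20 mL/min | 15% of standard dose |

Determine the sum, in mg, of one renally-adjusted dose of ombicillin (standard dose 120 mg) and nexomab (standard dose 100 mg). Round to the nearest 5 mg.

100 mg

CrCl = (140 − 54) × 72 / (72 × 3.31) = 6192.0 / 238.32 ≈ 26.0 mL/min
CrCl ≈ 26 mL/min.
ombicillin: 20–39 mL/min → 55% of 120 mg = 66 mg.
nexomab: 20–64 mL/min → 35% of 100 mg = 35 mg.
Total = 66 + 35 = 101 mg.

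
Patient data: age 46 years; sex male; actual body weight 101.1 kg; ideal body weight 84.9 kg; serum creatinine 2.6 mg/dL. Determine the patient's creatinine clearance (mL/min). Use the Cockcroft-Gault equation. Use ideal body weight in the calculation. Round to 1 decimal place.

42.6 mL/min

CrCl = (140 − 46) × 84.9 / (72 × 2.6) = 7980.6 / 187.20 ≈ 42.6 mL/min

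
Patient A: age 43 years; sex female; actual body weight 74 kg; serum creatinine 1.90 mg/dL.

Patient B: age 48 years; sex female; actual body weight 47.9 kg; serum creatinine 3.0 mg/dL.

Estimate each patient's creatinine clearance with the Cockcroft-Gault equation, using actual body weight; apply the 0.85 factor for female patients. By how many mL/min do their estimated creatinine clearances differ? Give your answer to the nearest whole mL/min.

Patient A: CrCl = (140 − 43) × 74 / (72 × 1.9) × 0.85 = 7178.0 / 136.80 × 0.85 ≈ 44.6 mL/min
Patient B: CrCl = (140 − 48) × 47.9 / (72 × 3) × 0.85 = 4406.8 / 216.00 × 0.85 ≈ 17.3 mL/min
|44.6 − 17.3| = 27.3 mL/min

27 mL/min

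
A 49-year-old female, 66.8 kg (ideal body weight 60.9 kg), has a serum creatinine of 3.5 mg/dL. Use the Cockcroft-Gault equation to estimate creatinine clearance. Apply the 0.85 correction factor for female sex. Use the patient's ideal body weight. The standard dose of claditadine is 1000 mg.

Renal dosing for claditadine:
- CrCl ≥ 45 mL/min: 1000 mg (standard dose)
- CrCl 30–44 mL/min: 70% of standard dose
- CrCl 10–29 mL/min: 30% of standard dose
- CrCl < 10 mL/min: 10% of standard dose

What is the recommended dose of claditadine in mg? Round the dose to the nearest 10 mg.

300 mg

CrCl = (140 − 49) × 60.9 / (72 × 3.5) × 0.85 = 5541.9 / 252.00 × 0.85 ≈ 18.7 mL/min
CrCl ≈ 19 mL/min → bracket 10–29 mL/min.
30% of 1000 mg = 300 mg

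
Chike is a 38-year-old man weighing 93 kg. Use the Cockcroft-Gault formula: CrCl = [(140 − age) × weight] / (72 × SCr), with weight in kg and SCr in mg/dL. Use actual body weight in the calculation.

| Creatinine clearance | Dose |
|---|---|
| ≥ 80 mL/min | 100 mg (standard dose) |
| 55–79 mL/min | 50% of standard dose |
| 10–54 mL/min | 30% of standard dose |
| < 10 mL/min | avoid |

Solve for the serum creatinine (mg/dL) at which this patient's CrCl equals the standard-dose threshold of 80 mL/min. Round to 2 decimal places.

1.65 mg/dL

Standard dose requires CrCl ≥ 80 mL/min.
Set (140 − 38) × 93 / (72 × SCr) = 80
SCr = (140 − 38) × 93 / (72 × 80) = 1.647 mg/dL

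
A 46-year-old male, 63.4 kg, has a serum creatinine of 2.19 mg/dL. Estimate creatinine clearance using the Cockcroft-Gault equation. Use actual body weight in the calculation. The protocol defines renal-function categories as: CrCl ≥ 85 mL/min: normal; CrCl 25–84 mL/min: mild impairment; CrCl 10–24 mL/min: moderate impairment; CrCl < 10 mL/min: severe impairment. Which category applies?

CrCl = (140 − 46) × 63.4 / (72 × 2.19) = 5959.6 / 157.68 ≈ 37.8 mL/min
38 mL/min falls in the 'mild impairment' range.

mild impairment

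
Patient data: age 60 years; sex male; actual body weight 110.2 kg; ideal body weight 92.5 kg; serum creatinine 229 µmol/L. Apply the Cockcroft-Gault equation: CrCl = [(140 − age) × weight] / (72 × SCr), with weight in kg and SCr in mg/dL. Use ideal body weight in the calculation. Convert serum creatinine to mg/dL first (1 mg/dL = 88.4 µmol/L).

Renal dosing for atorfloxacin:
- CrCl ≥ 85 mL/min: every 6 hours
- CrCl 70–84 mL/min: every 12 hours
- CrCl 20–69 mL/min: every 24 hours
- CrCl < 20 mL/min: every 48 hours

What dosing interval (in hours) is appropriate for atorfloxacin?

every 24 hours

SCr = 229 / 88.4 = 2.59 mg/dL
CrCl = (140 − 60) × 92.5 / (72 × 2.59) = 7400.0 / 186.48 ≈ 39.7 mL/min
CrCl ≈ 40 mL/min → bracket 20–69 mL/min → every 24 hours.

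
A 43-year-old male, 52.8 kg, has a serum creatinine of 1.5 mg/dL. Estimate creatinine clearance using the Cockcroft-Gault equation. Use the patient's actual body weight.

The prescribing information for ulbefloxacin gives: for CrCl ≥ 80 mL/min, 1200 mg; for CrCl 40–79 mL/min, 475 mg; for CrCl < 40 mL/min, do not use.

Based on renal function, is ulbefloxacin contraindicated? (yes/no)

no

CrCl = (140 − 43) × 52.8 / (72 × 1.5) = 5121.6 / 108.00 ≈ 47.4 mL/min
CrCl ≈ 47 mL/min, which is ≥ 40 mL/min.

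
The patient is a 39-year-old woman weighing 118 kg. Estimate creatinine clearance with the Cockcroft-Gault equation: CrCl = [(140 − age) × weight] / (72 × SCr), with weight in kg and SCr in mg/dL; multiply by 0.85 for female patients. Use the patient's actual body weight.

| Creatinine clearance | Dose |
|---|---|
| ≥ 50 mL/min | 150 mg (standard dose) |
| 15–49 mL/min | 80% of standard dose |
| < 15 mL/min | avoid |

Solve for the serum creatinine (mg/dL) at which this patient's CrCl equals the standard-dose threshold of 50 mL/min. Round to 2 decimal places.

Standard dose requires CrCl ≥ 50 mL/min.
Set (140 − 39) × 118 × 0.85 / (72 × SCr) = 50
SCr = (140 − 39) × 118 × 0.85 / (72 × 50) = 2.814 mg/dL

2.81 mg/dL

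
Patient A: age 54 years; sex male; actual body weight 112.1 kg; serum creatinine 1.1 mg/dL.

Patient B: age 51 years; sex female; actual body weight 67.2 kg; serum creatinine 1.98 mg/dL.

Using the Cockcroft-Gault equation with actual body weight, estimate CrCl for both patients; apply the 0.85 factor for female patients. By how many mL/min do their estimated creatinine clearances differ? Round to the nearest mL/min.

Patient A: CrCl = (140 − 54) × 112.1 / (72 × 1.1) = 9640.6 / 79.20 ≈ 121.7 mL/min
Patient B: CrCl = (140 − 51) × 67.2 / (72 × 1.98) × 0.85 = 5980.8 / 142.56 × 0.85 ≈ 35.7 mL/min
|121.7 − 35.7| = 86.0 mL/min

86 mL/min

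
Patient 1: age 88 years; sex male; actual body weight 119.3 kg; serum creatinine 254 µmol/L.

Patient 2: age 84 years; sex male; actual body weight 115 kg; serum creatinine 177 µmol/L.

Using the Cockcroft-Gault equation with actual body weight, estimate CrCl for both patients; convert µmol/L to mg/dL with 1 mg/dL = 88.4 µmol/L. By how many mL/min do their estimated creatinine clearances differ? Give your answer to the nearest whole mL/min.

15 mL/min

Patient 1: SCr = 254 / 88.4 = 2.873 mg/dL
Patient 1: CrCl = (140 − 88) × 119.3 / (72 × 2.873) = 6203.6 / 206.86 ≈ 30.0 mL/min
Patient 2: SCr = 177 / 88.4 = 2.002 mg/dL
Patient 2: CrCl = (140 − 84) × 115 / (72 × 2.002) = 6440.0 / 144.14 ≈ 44.7 mL/min
|30.0 − 44.7| = 14.7 mL/min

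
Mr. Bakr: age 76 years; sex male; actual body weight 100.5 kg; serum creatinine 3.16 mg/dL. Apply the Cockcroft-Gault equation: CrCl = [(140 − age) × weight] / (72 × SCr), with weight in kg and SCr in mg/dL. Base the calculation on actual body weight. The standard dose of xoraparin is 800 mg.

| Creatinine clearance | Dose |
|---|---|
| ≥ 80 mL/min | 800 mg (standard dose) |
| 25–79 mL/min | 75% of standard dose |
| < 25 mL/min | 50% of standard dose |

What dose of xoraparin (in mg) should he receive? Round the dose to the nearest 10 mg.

600 mg

CrCl = (140 − 76) × 100.5 / (72 × 3.16) = 6432.0 / 227.52 ≈ 28.3 mL/min
CrCl ≈ 28 mL/min → bracket 25–79 mL/min.
75% of 800 mg = 600 mg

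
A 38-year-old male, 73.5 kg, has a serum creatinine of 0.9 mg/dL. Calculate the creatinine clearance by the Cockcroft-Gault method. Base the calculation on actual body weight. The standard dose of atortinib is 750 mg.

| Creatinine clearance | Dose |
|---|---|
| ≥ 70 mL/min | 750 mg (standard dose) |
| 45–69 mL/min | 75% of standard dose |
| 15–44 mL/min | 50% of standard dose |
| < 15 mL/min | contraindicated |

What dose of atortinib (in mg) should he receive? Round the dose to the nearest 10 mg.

CrCl = (140 − 38) × 73.5 / (72 × 0.9) = 7497.0 / 64.80 ≈ 115.7 mL/min
CrCl ≈ 116 mL/min → bracket ≥ 70 mL/min.
100% of 750 mg = 750 mg

750 mg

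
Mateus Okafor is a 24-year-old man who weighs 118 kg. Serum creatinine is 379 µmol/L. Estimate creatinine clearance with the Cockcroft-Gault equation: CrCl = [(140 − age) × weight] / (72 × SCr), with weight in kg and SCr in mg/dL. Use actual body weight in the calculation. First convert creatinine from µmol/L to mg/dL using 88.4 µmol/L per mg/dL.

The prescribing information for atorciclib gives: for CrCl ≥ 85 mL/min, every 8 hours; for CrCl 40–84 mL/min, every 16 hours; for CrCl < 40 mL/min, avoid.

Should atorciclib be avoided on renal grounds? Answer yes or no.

SCr = 379 / 88.4 = 4.287 mg/dL
CrCl = (140 − 24) × 118 / (72 × 4.287) = 13688.0 / 308.66 ≈ 44.3 mL/min
CrCl ≈ 44 mL/min, which is ≥ 40 mL/min.

no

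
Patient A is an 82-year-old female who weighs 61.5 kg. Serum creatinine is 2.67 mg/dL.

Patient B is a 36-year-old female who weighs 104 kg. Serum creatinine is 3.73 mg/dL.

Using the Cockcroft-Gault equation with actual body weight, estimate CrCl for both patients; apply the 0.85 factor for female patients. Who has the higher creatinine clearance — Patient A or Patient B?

Patient A: CrCl = (140 − 82) × 61.5 / (72 × 2.67) × 0.85 = 3567.0 / 192.24 × 0.85 ≈ 15.8 mL/min
Patient B: CrCl = (140 − 36) × 104 / (72 × 3.73) × 0.85 = 10816.0 / 268.56 × 0.85 ≈ 34.2 mL/min
15.8 vs 34.2 mL/min → Patient B is higher.

Patient B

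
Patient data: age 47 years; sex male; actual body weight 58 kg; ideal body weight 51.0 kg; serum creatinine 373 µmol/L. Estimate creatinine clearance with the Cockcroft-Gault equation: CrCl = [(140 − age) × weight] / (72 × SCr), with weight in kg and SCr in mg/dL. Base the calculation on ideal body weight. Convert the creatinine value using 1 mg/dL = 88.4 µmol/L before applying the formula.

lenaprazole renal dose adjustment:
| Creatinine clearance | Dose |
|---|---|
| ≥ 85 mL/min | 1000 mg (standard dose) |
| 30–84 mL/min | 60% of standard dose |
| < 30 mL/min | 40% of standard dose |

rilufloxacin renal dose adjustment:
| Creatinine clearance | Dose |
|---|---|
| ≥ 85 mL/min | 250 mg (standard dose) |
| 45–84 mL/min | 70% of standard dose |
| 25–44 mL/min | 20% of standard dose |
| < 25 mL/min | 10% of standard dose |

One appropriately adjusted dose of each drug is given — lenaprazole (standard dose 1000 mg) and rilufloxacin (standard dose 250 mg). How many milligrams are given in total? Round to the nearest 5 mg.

SCr = 373 / 88.4 = 4.219 mg/dL
CrCl = (140 − 47) × 51 / (72 × 4.219) = 4743.0 / 303.77 ≈ 15.6 mL/min
CrCl ≈ 16 mL/min.
lenaprazole: < 30 mL/min → 40% of 1000 mg = 400 mg.
rilufloxacin: < 25 mL/min → 10% of 250 mg = 25 mg.
Total = 400 + 25 = 425 mg.

425 mg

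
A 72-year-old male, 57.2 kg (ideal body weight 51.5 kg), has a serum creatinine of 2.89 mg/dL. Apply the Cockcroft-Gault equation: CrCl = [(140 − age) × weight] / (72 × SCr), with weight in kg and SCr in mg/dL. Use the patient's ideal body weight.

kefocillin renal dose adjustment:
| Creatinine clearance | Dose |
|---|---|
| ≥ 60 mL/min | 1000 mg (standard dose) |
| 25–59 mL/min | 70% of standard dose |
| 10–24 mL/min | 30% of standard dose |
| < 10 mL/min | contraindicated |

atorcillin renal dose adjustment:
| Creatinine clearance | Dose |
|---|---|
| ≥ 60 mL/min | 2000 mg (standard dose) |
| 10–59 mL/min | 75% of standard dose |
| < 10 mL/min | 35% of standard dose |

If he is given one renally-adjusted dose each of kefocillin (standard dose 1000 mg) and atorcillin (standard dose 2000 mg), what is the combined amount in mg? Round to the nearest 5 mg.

1800 mg

CrCl = (140 − 72) × 51.5 / (72 × 2.89) = 3502.0 / 208.08 ≈ 16.8 mL/min
CrCl ≈ 17 mL/min.
kefocillin: 10–24 mL/min → 30% of 1000 mg = 300 mg.
atorcillin: 10–59 mL/min → 75% of 2000 mg = 1500 mg.
Total = 300 + 1500 = 1800 mg.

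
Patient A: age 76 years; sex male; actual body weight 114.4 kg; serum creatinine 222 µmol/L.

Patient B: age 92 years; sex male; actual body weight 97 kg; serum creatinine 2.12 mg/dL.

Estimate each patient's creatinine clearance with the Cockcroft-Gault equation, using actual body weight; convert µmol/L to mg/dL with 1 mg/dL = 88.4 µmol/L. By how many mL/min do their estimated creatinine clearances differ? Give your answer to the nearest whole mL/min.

10 mL/min

Patient A: SCr = 222 / 88.4 = 2.511 mg/dL
Patient A: CrCl = (140 − 76) × 114.4 / (72 × 2.511) = 7321.6 / 180.79 ≈ 40.5 mL/min
Patient B: CrCl = (140 − 92) × 97 / (72 × 2.12) = 4656.0 / 152.64 ≈ 30.5 mL/min
|40.5 − 30.5| = 10.0 mL/min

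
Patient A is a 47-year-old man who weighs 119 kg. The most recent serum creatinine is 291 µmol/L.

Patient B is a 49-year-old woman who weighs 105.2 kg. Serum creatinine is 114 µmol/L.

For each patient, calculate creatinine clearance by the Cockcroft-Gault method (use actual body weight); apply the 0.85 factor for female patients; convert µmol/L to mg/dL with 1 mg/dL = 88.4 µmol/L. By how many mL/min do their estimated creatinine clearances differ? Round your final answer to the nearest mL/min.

Patient A: SCr = 291 / 88.4 = 3.292 mg/dL
Patient A: CrCl = (140 − 47) × 119 / (72 × 3.292) = 11067.0 / 237.02 ≈ 46.7 mL/min
Patient B: SCr = 114 / 88.4 = 1.29 mg/dL
Patient B: CrCl = (140 − 49) × 105.2 / (72 × 1.29) × 0.85 = 9573.2 / 92.88 × 0.85 ≈ 87.6 mL/min
|46.7 − 87.6| = 40.9 mL/min

41 mL/min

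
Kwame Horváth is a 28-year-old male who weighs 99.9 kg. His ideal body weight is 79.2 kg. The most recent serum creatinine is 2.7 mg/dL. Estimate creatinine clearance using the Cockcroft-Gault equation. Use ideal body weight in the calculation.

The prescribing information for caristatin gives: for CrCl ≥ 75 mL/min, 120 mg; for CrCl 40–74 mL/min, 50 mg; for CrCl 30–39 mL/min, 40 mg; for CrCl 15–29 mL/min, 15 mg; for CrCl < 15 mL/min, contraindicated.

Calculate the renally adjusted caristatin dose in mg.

CrCl = (140 − 28) × 79.2 / (72 × 2.7) = 8870.4 / 194.40 ≈ 45.6 mL/min
CrCl ≈ 46 mL/min → bracket 40–74 mL/min.
Dose for this bracket: 50 mg.

50 mg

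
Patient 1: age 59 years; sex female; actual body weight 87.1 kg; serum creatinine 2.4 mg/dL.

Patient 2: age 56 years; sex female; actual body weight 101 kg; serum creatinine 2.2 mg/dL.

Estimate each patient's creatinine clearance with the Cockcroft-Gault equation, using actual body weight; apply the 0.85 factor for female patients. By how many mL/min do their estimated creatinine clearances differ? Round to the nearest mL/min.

Patient 1: CrCl = (140 − 59) × 87.1 / (72 × 2.4) × 0.85 = 7055.1 / 172.80 × 0.85 ≈ 34.7 mL/min
Patient 2: CrCl = (140 − 56) × 101 / (72 × 2.2) × 0.85 = 8484.0 / 158.40 × 0.85 ≈ 45.5 mL/min
|34.7 − 45.5| = 10.8 mL/min

11 mL/min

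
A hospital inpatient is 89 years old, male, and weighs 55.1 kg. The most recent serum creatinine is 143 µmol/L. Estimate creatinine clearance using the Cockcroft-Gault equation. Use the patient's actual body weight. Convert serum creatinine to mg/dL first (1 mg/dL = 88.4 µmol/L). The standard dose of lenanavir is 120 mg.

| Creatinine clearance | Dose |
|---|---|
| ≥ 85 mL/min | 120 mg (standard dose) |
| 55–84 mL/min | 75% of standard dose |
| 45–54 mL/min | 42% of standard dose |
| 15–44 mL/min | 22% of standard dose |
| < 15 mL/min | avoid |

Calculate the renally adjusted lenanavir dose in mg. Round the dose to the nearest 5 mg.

25 mg

SCr = 143 / 88.4 = 1.618 mg/dL
CrCl = (140 − 89) × 55.1 / (72 × 1.618) = 2810.1 / 116.50 ≈ 24.1 mL/min
CrCl ≈ 24 mL/min → bracket 15–44 mL/min.
22% of 120 mg = 26.4 mg → 25 mg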